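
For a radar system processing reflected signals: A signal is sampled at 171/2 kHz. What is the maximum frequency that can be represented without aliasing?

The maximum frequency that can be represented without aliasing
is the Nyquist frequency: f_max = f_s / 2 = 171/2 kHz / 2 = 171/4 kHz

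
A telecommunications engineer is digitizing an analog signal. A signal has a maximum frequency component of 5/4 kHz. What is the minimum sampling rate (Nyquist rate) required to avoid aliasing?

By the Nyquist-Shannon sampling theorem,
the minimum sampling rate (Nyquist rate) must be at least 2 * f_max.
Nyquist rate = 2 * 5/4 kHz = 5/2 kHz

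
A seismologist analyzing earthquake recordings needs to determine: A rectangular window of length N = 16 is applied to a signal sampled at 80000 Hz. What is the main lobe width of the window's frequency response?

For a rectangular window of length N,
the main lobe width in frequency is 2*f_s/N.
= 2*80000/16 = 10000 Hz
This determines the minimum frequency separation for resolving two sinusoids.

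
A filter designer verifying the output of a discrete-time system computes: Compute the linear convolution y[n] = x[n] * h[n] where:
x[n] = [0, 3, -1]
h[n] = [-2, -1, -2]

y[n] = sum_k x[k]*h[n-k]. Output length = len(x) + len(h) - 1 = 3 + 3 - 1 = 5.
y[0] = 0*-2 = 0
y[1] = 3*-2 + 0*-1 = -6
y[2] = -1*-2 + 3*-1 + 0*-2 = -1
y[3] = -1*-1 + 3*-2 = -5
y[4] = -1*-2 = 2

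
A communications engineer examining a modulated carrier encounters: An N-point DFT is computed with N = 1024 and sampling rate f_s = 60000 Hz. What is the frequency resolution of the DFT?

DFT frequency resolution = f_s / N
= 60000 / 1024 = 1875/32 Hz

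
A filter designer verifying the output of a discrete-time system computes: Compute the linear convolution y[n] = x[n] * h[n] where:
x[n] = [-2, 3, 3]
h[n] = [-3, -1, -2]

y[n] = sum_k x[k]*h[n-k]. Output length = len(x) + len(h) - 1 = 3 + 3 - 1 = 5.
y[0] = -2*-3 = 6
y[1] = 3*-3 + -2*-1 = -7
y[2] = 3*-3 + 3*-1 + -2*-2 = -8
y[3] = 3*-1 + 3*-2 = -9
y[4] = 3*-2 = -6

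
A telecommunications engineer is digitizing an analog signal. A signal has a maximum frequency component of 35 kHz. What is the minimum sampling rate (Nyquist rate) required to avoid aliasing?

By the Nyquist-Shannon sampling theorem,
the minimum sampling rate (Nyquist rate) must be at least 2 * f_max.
Nyquist rate = 2 * 35 kHz = 70 kHz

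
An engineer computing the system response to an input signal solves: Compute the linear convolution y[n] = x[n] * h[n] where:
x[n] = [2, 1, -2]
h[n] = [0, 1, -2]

y[n] = sum_k x[k]*h[n-k]. Output length = len(x) + len(h) - 1 = 3 + 3 - 1 = 5.
y[0] = 2*0 = 0
y[1] = 1*0 + 2*1 = 2
y[2] = -2*0 + 1*1 + 2*-2 = -3
y[3] = -2*1 + 1*-2 = -4
y[4] = -2*-2 = 4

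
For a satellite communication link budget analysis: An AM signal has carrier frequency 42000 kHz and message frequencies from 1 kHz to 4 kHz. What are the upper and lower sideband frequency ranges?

Upper sideband (USB) = fc + [fm_low, fm_high] = 42000 + [1, 4] = [42001, 42004] kHz
Lower sideband (LSB) = fc - [fm_high, fm_low] = 42000 - [4, 1] = [41996, 41999] kHz
Total occupied spectrum: 41996 kHz to 42004 kHz (plus carrier at 42000 kHz)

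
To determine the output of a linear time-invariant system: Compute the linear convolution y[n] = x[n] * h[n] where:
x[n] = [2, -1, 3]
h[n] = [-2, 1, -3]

y[n] = sum_k x[k]*h[n-k]. Output length = len(x) + len(h) - 1 = 3 + 3 - 1 = 5.
y[0] = 2*-2 = -4
y[1] = -1*-2 + 2*1 = 4
y[2] = 3*-2 + -1*1 + 2*-3 = -13
y[3] = 3*1 + -1*-3 = 6
y[4] = 3*-3 = -9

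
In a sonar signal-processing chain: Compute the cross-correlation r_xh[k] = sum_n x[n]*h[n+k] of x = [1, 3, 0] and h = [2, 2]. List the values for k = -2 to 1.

Both sequences indexed from 0 and zero outside their support.
Lags with overlap: k = -2 to 1.
  r_xh[-2] = x[2]*h[0] = 0
  r_xh[-1] = x[1]*h[0] + x[2]*h[1] = 6
  r_xh[0] = x[0]*h[0] + x[1]*h[1] = 8
  r_xh[1] = x[0]*h[1] = 2
r_xh = [0, 6, 8, 2] (for k = -2, ..., 1)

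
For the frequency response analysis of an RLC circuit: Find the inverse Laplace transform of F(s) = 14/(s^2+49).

Standard pair: w/(s^2+w^2) <-> sin(wt)*u(t)
Recognize w^2 = 49, so w = 7; numerator 14 = 2*7.
f(t) = 2*sin(7t)*u(t)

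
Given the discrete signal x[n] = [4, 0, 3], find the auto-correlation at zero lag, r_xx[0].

The auto-correlation at zero lag r_xx[0] equals the signal energy.
r_xx[0] = sum of x[n]^2 = 4^2 + 0^2 + 3^2
= 16 + 0 + 9 = 25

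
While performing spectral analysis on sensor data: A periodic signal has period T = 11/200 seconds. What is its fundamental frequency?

The fundamental frequency is the reciprocal of the period.
f = 1/T = 1/(11/200) = 200/11 Hz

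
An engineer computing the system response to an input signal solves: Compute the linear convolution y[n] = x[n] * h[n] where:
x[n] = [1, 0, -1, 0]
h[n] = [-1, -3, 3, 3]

y[n] = sum_k x[k]*h[n-k]. Output length = len(x) + len(h) - 1 = 4 + 4 - 1 = 7.
y[0] = 1*-1 = -1
y[1] = 0*-1 + 1*-3 = -3
y[2] = -1*-1 + 0*-3 + 1*3 = 4
y[3] = 0*-1 + -1*-3 + 0*3 + 1*3 = 6
y[4] = 0*-3 + -1*3 + 0*3 = -3
y[5] = 0*3 + -1*3 = -3
y[6] = 0*3 = 0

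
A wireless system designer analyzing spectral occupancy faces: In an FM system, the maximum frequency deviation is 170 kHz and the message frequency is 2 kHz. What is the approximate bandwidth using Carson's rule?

Carson's rule: BW = 2*(delta_f + f_m)
= 2*(170 + 2) kHz = 344 kHz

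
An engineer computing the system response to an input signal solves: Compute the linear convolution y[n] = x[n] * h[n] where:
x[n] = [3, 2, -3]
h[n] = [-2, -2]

y[n] = sum_k x[k]*h[n-k]. Output length = len(x) + len(h) - 1 = 3 + 2 - 1 = 4.
y[0] = 3*-2 = -6
y[1] = 2*-2 + 3*-2 = -10
y[2] = -3*-2 + 2*-2 = 2
y[3] = -3*-2 = 6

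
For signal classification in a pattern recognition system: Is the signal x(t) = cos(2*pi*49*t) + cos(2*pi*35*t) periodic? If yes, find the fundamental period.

f1 = 49 Hz, f2 = 35 Hz
Period T1 = 1/49, T2 = 1/35
Ratio T1/T2 = 35/49, which is rational.
The signal is periodic with fundamental period T = 1/GCD(49,35) = 1/7 s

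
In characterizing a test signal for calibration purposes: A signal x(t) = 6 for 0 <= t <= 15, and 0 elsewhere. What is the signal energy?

Energy = integral of |x(t)|^2 dt over the signal duration
= 6^2 * 15 = 36 * 15 = 540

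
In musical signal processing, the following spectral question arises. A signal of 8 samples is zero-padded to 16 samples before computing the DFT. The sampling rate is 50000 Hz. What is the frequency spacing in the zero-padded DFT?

Original DFT: N = 8, resolution = f_s/N = 50000/8 = 6250 Hz
Zero-padded DFT: N = 16, resolution = f_s/N = 50000/16 = 3125 Hz
Zero-padding interpolates the spectrum (finer frequency grid)
but does NOT improve the true spectral resolution (ability to resolve close frequencies).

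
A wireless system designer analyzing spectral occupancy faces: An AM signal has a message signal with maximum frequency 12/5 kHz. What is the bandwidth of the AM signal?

In AM (double-sideband), the bandwidth is twice the message frequency.
BW = 2 * f_m = 2 * 12/5 kHz = 24/5 kHz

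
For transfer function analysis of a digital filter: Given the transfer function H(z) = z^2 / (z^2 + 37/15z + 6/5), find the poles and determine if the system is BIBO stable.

Poles are roots of the denominator: z^2 + 37/15z + 6/5 = 0.
Quadratic formula: z = [-(37/15) +/- sqrt((37/15)^2 - 4*(6/5))] / 2
Discriminant = 1369/225 - 24/5 = 289/225; sqrt = 17/15.
z = (-37/15 +/- 17/15) / 2 => z = -2/3 or z = -9/5.
|p1| = 9/5, |p2| = 2/3.
For BIBO stability, all poles must lie inside the unit circle (|p| < 1).
System is UNSTABLE since at least one |p| >= 1.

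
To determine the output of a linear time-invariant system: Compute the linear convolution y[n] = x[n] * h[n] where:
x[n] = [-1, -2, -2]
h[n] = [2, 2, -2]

y[n] = sum_k x[k]*h[n-k]. Output length = len(x) + len(h) - 1 = 3 + 3 - 1 = 5.
y[0] = -1*2 = -2
y[1] = -2*2 + -1*2 = -6
y[2] = -2*2 + -2*2 + -1*-2 = -6
y[3] = -2*2 + -2*-2 = 0
y[4] = -2*-2 = 4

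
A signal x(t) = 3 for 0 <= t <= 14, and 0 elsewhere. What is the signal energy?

Energy = integral of |x(t)|^2 dt over the signal duration
= 3^2 * 14 = 9 * 14 = 126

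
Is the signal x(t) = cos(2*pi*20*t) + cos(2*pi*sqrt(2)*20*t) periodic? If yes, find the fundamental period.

f1 = 20 Hz, f2 = 20*sqrt(2) Hz
Ratio f2/f1 = sqrt(2), which is irrational.
Since the frequency ratio is irrational, no common period exists.
The signal is not periodic.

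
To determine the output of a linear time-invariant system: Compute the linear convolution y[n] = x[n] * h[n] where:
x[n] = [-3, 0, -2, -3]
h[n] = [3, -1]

y[n] = sum_k x[k]*h[n-k]. Output length = len(x) + len(h) - 1 = 4 + 2 - 1 = 5.
y[0] = -3*3 = -9
y[1] = 0*3 + -3*-1 = 3
y[2] = -2*3 + 0*-1 = -6
y[3] = -3*3 + -2*-1 = -7
y[4] = -3*-1 = 3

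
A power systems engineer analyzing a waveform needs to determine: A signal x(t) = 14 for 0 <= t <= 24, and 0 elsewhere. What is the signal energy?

Energy = integral of |x(t)|^2 dt over the signal duration
= 14^2 * 24 = 196 * 24 = 4704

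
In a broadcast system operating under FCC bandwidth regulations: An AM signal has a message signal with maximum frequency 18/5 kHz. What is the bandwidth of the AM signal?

In AM (double-sideband), the bandwidth is twice the message frequency.
BW = 2 * f_m = 2 * 18/5 kHz = 36/5 kHz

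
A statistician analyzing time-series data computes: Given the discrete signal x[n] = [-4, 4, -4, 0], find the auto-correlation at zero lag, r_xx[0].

The auto-correlation at zero lag r_xx[0] equals the signal energy.
r_xx[0] = sum of x[n]^2 = (-4)^2 + 4^2 + (-4)^2 + 0^2
= 16 + 16 + 16 + 0 = 48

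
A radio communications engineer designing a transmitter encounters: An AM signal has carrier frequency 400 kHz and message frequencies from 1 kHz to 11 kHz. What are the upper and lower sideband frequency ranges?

Upper sideband (USB) = fc + [fm_low, fm_high] = 400 + [1, 11] = [401, 411] kHz
Lower sideband (LSB) = fc - [fm_high, fm_low] = 400 - [11, 1] = [389, 399] kHz
Total occupied spectrum: 389 kHz to 411 kHz (plus carrier at 400 kHz)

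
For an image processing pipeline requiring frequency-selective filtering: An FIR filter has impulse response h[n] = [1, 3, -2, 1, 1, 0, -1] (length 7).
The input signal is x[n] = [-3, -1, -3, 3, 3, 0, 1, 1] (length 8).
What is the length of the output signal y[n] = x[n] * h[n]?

For linear convolution, the output length is:
len(y) = len(x) + len(h) - 1 = 8 + 7 - 1 = 14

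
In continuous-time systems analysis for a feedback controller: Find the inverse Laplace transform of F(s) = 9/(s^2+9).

Standard pair: w/(s^2+w^2) <-> sin(wt)*u(t)
Recognize w^2 = 9, so w = 3; numerator 9 = 3*3.
f(t) = 3*sin(3t)*u(t)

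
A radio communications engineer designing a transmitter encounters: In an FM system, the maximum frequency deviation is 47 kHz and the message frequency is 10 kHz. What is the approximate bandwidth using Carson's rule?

Carson's rule: BW = 2*(delta_f + f_m)
= 2*(47 + 10) kHz = 114 kHz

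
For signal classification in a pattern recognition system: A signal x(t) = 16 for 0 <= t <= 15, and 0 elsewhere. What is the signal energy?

Energy = integral of |x(t)|^2 dt over the signal duration
= 16^2 * 15 = 256 * 15 = 3840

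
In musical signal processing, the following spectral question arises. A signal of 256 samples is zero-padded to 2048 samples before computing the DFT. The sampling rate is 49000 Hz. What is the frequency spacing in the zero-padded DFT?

Original DFT: N = 256, resolution = f_s/N = 49000/256 = 6125/32 Hz
Zero-padded DFT: N = 2048, resolution = f_s/N = 49000/2048 = 6125/256 Hz
Zero-padding interpolates the spectrum (finer frequency grid)
but does NOT improve the true spectral resolution (ability to resolve close frequencies).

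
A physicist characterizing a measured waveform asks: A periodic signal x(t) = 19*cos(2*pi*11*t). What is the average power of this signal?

Average power of A*cos(wt) is A^2/2.
P = 19^2 / 2 = 361/2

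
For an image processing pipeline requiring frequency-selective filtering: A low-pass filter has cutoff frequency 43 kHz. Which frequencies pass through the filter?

A low-pass filter passes all frequencies below the cutoff frequency 43 kHz and attenuates higher frequencies.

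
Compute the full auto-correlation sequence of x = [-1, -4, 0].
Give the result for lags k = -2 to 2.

r_xx[k] = sum_m x[m]*x[m+k], indexed from 0, for k = -2 to 2:
  r_xx[-2] = x[2]*x[0] = 0
  r_xx[-1] = x[1]*x[0] + x[2]*x[1] = 4
  r_xx[0] = x[0]*x[0] + x[1]*x[1] + x[2]*x[2] = 17
  r_xx[1] = x[0]*x[1] + x[1]*x[2] = 4
  r_xx[2] = x[0]*x[2] = 0
r_xx = [0, 4, 17, 4, 0]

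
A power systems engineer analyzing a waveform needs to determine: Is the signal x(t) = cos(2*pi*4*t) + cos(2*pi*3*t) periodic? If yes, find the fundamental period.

f1 = 4 Hz, f2 = 3 Hz
Period T1 = 1/4, T2 = 1/3
Ratio T1/T2 = 3/4, which is rational.
The signal is periodic with fundamental period T = 1/GCD(4,3) = 1 s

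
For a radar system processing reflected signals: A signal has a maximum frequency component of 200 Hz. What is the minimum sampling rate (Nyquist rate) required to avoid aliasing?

By the Nyquist-Shannon sampling theorem,
the minimum sampling rate (Nyquist rate) must be at least 2 * f_max.
Nyquist rate = 2 * 200 Hz = 400 Hz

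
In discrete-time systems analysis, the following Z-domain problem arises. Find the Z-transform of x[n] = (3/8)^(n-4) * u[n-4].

Time-shifting property: if X(z) = Z{x[n]}, then Z{x[n-d]} = z^(-d) * X(z)
X(z) = z/(z - 3/8) for x[n] = (3/8)^n * u[n]
Z{x[n-4]} = z^(-4) * z/(z - 3/8) = z^(-3)/(z - 3/8)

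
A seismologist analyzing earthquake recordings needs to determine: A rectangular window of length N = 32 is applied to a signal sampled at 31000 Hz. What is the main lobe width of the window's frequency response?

For a rectangular window of length N,
the main lobe width in frequency is 2*f_s/N.
= 2*31000/32 = 3875/2 Hz
This determines the minimum frequency separation for resolving two sinusoids.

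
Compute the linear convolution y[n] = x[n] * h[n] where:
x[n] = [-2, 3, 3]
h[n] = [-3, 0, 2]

y[n] = sum_k x[k]*h[n-k]. Output length = len(x) + len(h) - 1 = 3 + 3 - 1 = 5.
y[0] = -2*-3 = 6
y[1] = 3*-3 + -2*0 = -9
y[2] = 3*-3 + 3*0 + -2*2 = -13
y[3] = 3*0 + 3*2 = 6
y[4] = 3*2 = 6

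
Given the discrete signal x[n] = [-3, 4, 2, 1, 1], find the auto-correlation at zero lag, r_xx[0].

The auto-correlation at zero lag r_xx[0] equals the signal energy.
r_xx[0] = sum of x[n]^2 = (-3)^2 + 4^2 + 2^2 + 1^2 + 1^2
= 9 + 16 + 4 + 1 + 1 = 31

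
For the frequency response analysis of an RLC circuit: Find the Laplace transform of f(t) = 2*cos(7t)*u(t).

Standard pair: cos(wt)*u(t) <-> s/(s^2+w^2)
With w = 7: L{2*cos(7t)*u(t)} = 2s/(s^2+49)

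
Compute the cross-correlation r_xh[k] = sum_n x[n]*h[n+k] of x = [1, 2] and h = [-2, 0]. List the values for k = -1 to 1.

Both sequences indexed from 0 and zero outside their support.
Lags with overlap: k = -1 to 1.
  r_xh[-1] = x[1]*h[0] = -4
  r_xh[0] = x[0]*h[0] + x[1]*h[1] = -2
  r_xh[1] = x[0]*h[1] = 0
r_xh = [-4, -2, 0] (for k = -1, ..., 1)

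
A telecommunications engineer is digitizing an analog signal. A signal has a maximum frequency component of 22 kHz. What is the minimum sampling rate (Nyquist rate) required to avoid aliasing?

By the Nyquist-Shannon sampling theorem,
the minimum sampling rate (Nyquist rate) must be at least 2 * f_max.
Nyquist rate = 2 * 22 kHz = 44 kHz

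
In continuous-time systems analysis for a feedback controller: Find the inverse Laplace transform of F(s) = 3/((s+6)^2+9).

Standard pair: w/((s+a)^2+w^2) <-> e^(-at)*sin(wt)*u(t)
With a=6, w=3: f(t) = e^(-6t)*sin(3t)*u(t)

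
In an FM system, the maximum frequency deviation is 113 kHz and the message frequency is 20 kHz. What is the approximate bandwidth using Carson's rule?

Carson's rule: BW = 2*(delta_f + f_m)
= 2*(113 + 20) kHz = 266 kHz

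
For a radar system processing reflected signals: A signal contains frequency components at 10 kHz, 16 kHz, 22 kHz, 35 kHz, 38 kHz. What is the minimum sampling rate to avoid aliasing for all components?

The highest frequency component is f_max = 38 kHz.
Nyquist rate = 2 * f_max = 2 * 38 kHz = 76 kHz.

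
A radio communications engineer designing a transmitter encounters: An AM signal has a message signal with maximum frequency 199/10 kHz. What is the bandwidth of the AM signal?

In AM (double-sideband), the bandwidth is twice the message frequency.
BW = 2 * f_m = 2 * 199/10 kHz = 199/5 kHz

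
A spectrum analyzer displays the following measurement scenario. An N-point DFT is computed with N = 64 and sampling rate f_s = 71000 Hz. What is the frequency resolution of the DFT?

DFT frequency resolution = f_s / N
= 71000 / 64 = 8875/8 Hz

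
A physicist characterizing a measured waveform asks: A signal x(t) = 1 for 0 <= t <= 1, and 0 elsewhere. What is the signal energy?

Energy = integral of |x(t)|^2 dt over the signal duration
= 1^2 * 1 = 1 * 1 = 1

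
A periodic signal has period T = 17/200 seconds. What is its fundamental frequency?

The fundamental frequency is the reciprocal of the period.
f = 1/T = 1/(17/200) = 200/17 Hz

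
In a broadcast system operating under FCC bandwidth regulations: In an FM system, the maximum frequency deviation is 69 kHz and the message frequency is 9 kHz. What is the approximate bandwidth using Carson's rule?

Carson's rule: BW = 2*(delta_f + f_m)
= 2*(69 + 9) kHz = 156 kHz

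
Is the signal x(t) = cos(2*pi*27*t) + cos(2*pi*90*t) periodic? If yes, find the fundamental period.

f1 = 27 Hz, f2 = 90 Hz
Period T1 = 1/27, T2 = 1/90
Ratio T1/T2 = 90/27, which is rational.
The signal is periodic with fundamental period T = 1/GCD(27,90) = 1/9 s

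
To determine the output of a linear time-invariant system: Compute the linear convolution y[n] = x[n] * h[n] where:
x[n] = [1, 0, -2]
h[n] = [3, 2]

y[n] = sum_k x[k]*h[n-k]. Output length = len(x) + len(h) - 1 = 3 + 2 - 1 = 4.
y[0] = 1*3 = 3
y[1] = 0*3 + 1*2 = 2
y[2] = -2*3 + 0*2 = -6
y[3] = -2*2 = -4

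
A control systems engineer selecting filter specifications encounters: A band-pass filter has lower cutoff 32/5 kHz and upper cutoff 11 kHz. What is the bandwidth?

Bandwidth = f_high - f_low
= 11 kHz - 32/5 kHz = 23/5 kHz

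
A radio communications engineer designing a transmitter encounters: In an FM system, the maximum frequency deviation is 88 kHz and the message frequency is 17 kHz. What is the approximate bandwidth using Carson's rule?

Carson's rule: BW = 2*(delta_f + f_m)
= 2*(88 + 17) kHz = 210 kHz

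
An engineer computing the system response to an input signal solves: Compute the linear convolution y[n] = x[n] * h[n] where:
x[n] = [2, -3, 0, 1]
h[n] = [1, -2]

y[n] = sum_k x[k]*h[n-k]. Output length = len(x) + len(h) - 1 = 4 + 2 - 1 = 5.
y[0] = 2*1 = 2
y[1] = -3*1 + 2*-2 = -7
y[2] = 0*1 + -3*-2 = 6
y[3] = 1*1 + 0*-2 = 1
y[4] = 1*-2 = -2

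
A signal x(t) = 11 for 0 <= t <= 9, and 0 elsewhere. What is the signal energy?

Energy = integral of |x(t)|^2 dt over the signal duration
= 11^2 * 9 = 121 * 9 = 1089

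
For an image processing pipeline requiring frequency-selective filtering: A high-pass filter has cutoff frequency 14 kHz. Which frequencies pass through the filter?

A high-pass filter passes all frequencies above the cutoff frequency 14 kHz and attenuates lower frequencies.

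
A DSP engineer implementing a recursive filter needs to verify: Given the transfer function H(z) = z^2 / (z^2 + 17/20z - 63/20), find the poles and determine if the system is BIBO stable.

Poles are roots of the denominator: z^2 + 17/20z - 63/20 = 0.
Quadratic formula: z = [-(17/20) +/- sqrt((17/20)^2 - 4*(-63/20))] / 2
Discriminant = 289/400 + 63/5 = 5329/400; sqrt = 73/20.
z = (-17/20 +/- 73/20) / 2 => z = 7/5 or z = -9/4.
|p1| = 7/5, |p2| = 9/4.
For BIBO stability, all poles must lie inside the unit circle (|p| < 1).
System is UNSTABLE since at least one |p| >= 1.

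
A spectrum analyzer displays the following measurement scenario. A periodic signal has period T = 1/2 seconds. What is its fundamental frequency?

The fundamental frequency is the reciprocal of the period.
f = 1/T = 1/(1/2) = 2 Hz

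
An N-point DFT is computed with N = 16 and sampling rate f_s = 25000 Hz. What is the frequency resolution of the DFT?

DFT frequency resolution = f_s / N
= 25000 / 16 = 3125/2 Hz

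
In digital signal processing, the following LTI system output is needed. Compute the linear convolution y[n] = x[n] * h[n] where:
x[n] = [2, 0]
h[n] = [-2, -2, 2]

y[n] = sum_k x[k]*h[n-k]. Output length = len(x) + len(h) - 1 = 2 + 3 - 1 = 4.
y[0] = 2*-2 = -4
y[1] = 0*-2 + 2*-2 = -4
y[2] = 0*-2 + 2*2 = 4
y[3] = 0*2 = 0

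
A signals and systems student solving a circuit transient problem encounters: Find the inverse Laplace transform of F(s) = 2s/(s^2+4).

Standard pair: s/(s^2+w^2) <-> cos(wt)*u(t)
With k=2, w=2: f(t) = 2*cos(2t)*u(t)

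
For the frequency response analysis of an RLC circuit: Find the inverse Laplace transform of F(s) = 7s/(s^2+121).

Standard pair: s/(s^2+w^2) <-> cos(wt)*u(t)
With k=7, w=11: f(t) = 7*cos(11t)*u(t)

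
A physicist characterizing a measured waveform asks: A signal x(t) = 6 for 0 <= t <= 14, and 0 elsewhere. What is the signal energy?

Energy = integral of |x(t)|^2 dt over the signal duration
= 6^2 * 14 = 36 * 14 = 504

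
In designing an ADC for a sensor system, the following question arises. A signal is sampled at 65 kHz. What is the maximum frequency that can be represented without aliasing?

The maximum frequency that can be represented without aliasing
is the Nyquist frequency: f_max = f_s / 2 = 65 kHz / 2 = 65/2 kHz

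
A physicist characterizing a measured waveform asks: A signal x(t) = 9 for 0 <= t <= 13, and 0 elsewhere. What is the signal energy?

Energy = integral of |x(t)|^2 dt over the signal duration
= 9^2 * 13 = 81 * 13 = 1053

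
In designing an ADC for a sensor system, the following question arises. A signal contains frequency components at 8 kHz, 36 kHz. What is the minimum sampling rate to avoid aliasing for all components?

The highest frequency component is f_max = 36 kHz.
Nyquist rate = 2 * f_max = 2 * 36 kHz = 72 kHz.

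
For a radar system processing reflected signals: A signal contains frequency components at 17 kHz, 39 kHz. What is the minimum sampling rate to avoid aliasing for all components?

The highest frequency component is f_max = 39 kHz.
Nyquist rate = 2 * f_max = 2 * 39 kHz = 78 kHz.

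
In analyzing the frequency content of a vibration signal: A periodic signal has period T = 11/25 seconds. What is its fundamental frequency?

The fundamental frequency is the reciprocal of the period.
f = 1/T = 1/(11/25) = 25/11 Hz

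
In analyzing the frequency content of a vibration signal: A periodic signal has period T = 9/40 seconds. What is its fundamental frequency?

The fundamental frequency is the reciprocal of the period.
f = 1/T = 1/(9/40) = 40/9 Hz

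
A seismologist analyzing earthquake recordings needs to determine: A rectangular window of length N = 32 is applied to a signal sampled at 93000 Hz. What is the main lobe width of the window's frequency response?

For a rectangular window of length N,
the main lobe width in frequency is 2*f_s/N.
= 2*93000/32 = 11625/2 Hz
This determines the minimum frequency separation for resolving two sinusoids.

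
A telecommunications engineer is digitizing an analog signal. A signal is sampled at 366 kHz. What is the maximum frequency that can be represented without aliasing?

The maximum frequency that can be represented without aliasing
is the Nyquist frequency: f_max = f_s / 2 = 366 kHz / 2 = 183 kHz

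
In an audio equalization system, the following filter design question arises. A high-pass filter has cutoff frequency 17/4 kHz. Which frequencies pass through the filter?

A high-pass filter passes all frequencies above the cutoff frequency 17/4 kHz and attenuates lower frequencies.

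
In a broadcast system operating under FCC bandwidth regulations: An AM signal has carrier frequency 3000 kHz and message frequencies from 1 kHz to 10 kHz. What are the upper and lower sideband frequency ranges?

Upper sideband (USB) = fc + [fm_low, fm_high] = 3000 + [1, 10] = [3001, 3010] kHz
Lower sideband (LSB) = fc - [fm_high, fm_low] = 3000 - [10, 1] = [2990, 2999] kHz
Total occupied spectrum: 2990 kHz to 3010 kHz (plus carrier at 3000 kHz)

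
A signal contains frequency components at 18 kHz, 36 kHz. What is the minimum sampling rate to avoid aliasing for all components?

The highest frequency component is f_max = 36 kHz.
Nyquist rate = 2 * f_max = 2 * 36 kHz = 72 kHz.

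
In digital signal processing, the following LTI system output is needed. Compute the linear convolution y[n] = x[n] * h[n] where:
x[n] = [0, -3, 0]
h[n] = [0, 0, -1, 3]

y[n] = sum_k x[k]*h[n-k]. Output length = len(x) + len(h) - 1 = 3 + 4 - 1 = 6.
y[0] = 0*0 = 0
y[1] = -3*0 + 0*0 = 0
y[2] = 0*0 + -3*0 + 0*-1 = 0
y[3] = 0*0 + -3*-1 + 0*3 = 3
y[4] = 0*-1 + -3*3 = -9
y[5] = 0*3 = 0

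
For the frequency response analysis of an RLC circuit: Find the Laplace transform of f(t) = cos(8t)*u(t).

Standard pair: cos(wt)*u(t) <-> s/(s^2+w^2)
With w = 8: L{cos(8t)*u(t)} = s/(s^2+64)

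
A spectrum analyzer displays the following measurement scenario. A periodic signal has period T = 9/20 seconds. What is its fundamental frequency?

The fundamental frequency is the reciprocal of the period.
f = 1/T = 1/(9/20) = 20/9 Hz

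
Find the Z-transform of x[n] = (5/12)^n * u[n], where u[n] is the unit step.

The Z-transform of a^n * u[n] is z/(z-a) for |z| > |a|.
Here a = 5/12, so X(z) = z/(z - (5/12)) = 12z/(12z - 5)
ROC: |z| > 5/12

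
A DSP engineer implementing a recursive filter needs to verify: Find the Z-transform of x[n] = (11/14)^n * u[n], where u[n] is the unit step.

The Z-transform of a^n * u[n] is z/(z-a) for |z| > |a|.
Here a = 11/14, so X(z) = z/(z - (11/14)) = 14z/(14z - 11)
ROC: |z| > 11/14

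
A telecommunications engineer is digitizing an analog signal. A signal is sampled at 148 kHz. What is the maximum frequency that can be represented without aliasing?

The maximum frequency that can be represented without aliasing
is the Nyquist frequency: f_max = f_s / 2 = 148 kHz / 2 = 74 kHz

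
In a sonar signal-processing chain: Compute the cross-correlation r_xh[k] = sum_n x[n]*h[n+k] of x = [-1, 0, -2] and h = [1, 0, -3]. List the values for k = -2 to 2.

Both sequences indexed from 0 and zero outside their support.
Lags with overlap: k = -2 to 2.
  r_xh[-2] = x[2]*h[0] = -2
  r_xh[-1] = x[1]*h[0] + x[2]*h[1] = 0
  r_xh[0] = x[0]*h[0] + x[1]*h[1] + x[2]*h[2] = 5
  r_xh[1] = x[0]*h[1] + x[1]*h[2] = 0
  r_xh[2] = x[0]*h[2] = 3
r_xh = [-2, 0, 5, 0, 3] (for k = -2, ..., 2)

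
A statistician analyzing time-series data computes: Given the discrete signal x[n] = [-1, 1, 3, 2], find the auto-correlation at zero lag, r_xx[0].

The auto-correlation at zero lag r_xx[0] equals the signal energy.
r_xx[0] = sum of x[n]^2 = (-1)^2 + 1^2 + 3^2 + 2^2
= 1 + 1 + 9 + 4 = 15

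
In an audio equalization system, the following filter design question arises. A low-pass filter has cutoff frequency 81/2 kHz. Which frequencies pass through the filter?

A low-pass filter passes all frequencies below the cutoff frequency 81/2 kHz and attenuates higher frequencies.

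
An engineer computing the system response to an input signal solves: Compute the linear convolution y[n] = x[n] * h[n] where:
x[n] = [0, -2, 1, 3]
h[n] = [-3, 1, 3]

y[n] = sum_k x[k]*h[n-k]. Output length = len(x) + len(h) - 1 = 4 + 3 - 1 = 6.
y[0] = 0*-3 = 0
y[1] = -2*-3 + 0*1 = 6
y[2] = 1*-3 + -2*1 + 0*3 = -5
y[3] = 3*-3 + 1*1 + -2*3 = -14
y[4] = 3*1 + 1*3 = 6
y[5] = 3*3 = 9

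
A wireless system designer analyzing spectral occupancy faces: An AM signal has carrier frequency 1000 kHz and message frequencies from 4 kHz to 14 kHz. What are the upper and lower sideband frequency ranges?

Upper sideband (USB) = fc + [fm_low, fm_high] = 1000 + [4, 14] = [1004, 1014] kHz
Lower sideband (LSB) = fc - [fm_high, fm_low] = 1000 - [14, 4] = [986, 996] kHz
Total occupied spectrum: 986 kHz to 1014 kHz (plus carrier at 1000 kHz)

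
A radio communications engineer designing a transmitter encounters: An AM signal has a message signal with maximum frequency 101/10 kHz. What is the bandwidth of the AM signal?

In AM (double-sideband), the bandwidth is twice the message frequency.
BW = 2 * f_m = 2 * 101/10 kHz = 101/5 kHz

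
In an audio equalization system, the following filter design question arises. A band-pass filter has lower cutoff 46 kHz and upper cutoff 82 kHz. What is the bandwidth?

Bandwidth = f_high - f_low
= 82 kHz - 46 kHz = 36 kHz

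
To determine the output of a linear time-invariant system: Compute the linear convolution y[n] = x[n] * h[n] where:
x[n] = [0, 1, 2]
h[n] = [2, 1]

y[n] = sum_k x[k]*h[n-k]. Output length = len(x) + len(h) - 1 = 3 + 2 - 1 = 4.
y[0] = 0*2 = 0
y[1] = 1*2 + 0*1 = 2
y[2] = 2*2 + 1*1 = 5
y[3] = 2*1 = 2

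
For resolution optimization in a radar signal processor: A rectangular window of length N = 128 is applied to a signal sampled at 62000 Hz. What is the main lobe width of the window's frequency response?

For a rectangular window of length N,
the main lobe width in frequency is 2*f_s/N.
= 2*62000/128 = 3875/4 Hz
This determines the minimum frequency separation for resolving two sinusoids.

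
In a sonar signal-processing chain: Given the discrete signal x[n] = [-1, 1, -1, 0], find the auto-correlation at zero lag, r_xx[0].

The auto-correlation at zero lag r_xx[0] equals the signal energy.
r_xx[0] = sum of x[n]^2 = (-1)^2 + 1^2 + (-1)^2 + 0^2
= 1 + 1 + 1 + 0 = 3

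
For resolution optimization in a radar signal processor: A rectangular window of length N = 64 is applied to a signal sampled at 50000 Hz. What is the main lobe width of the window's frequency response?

For a rectangular window of length N,
the main lobe width in frequency is 2*f_s/N.
= 2*50000/64 = 3125/2 Hz
This determines the minimum frequency separation for resolving two sinusoids.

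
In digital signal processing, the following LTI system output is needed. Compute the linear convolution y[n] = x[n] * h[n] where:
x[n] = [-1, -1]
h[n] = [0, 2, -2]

y[n] = sum_k x[k]*h[n-k]. Output length = len(x) + len(h) - 1 = 2 + 3 - 1 = 4.
y[0] = -1*0 = 0
y[1] = -1*0 + -1*2 = -2
y[2] = -1*2 + -1*-2 = 0
y[3] = -1*-2 = 2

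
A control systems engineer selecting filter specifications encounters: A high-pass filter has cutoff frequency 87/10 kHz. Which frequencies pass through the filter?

A high-pass filter passes all frequencies above the cutoff frequency 87/10 kHz and attenuates lower frequencies.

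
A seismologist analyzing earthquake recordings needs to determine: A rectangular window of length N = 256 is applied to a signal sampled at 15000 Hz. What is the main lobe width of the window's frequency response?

For a rectangular window of length N,
the main lobe width in frequency is 2*f_s/N.
= 2*15000/256 = 1875/16 Hz
This determines the minimum frequency separation for resolving two sinusoids.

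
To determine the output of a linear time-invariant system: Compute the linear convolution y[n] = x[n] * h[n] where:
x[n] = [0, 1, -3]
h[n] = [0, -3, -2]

y[n] = sum_k x[k]*h[n-k]. Output length = len(x) + len(h) - 1 = 3 + 3 - 1 = 5.
y[0] = 0*0 = 0
y[1] = 1*0 + 0*-3 = 0
y[2] = -3*0 + 1*-3 + 0*-2 = -3
y[3] = -3*-3 + 1*-2 = 7
y[4] = -3*-2 = 6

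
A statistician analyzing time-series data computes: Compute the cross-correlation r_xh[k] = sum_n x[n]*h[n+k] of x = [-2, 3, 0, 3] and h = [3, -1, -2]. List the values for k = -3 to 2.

Both sequences indexed from 0 and zero outside their support.
Lags with overlap: k = -3 to 2.
  r_xh[-3] = x[3]*h[0] = 9
  r_xh[-2] = x[2]*h[0] + x[3]*h[1] = -3
  r_xh[-1] = x[1]*h[0] + x[2]*h[1] + x[3]*h[2] = 3
  r_xh[0] = x[0]*h[0] + x[1]*h[1] + x[2]*h[2] = -9
  r_xh[1] = x[0]*h[1] + x[1]*h[2] = -4
  r_xh[2] = x[0]*h[2] = 4
r_xh = [9, -3, 3, -9, -4, 4] (for k = -3, ..., 2)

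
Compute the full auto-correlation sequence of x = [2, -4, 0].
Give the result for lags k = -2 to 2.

r_xx[k] = sum_m x[m]*x[m+k], indexed from 0, for k = -2 to 2:
  r_xx[-2] = x[2]*x[0] = 0
  r_xx[-1] = x[1]*x[0] + x[2]*x[1] = -8
  r_xx[0] = x[0]*x[0] + x[1]*x[1] + x[2]*x[2] = 20
  r_xx[1] = x[0]*x[1] + x[1]*x[2] = -8
  r_xx[2] = x[0]*x[2] = 0
r_xx = [0, -8, 20, -8, 0]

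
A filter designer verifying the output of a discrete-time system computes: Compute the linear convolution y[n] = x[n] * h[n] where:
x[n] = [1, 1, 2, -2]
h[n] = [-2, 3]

y[n] = sum_k x[k]*h[n-k]. Output length = len(x) + len(h) - 1 = 4 + 2 - 1 = 5.
y[0] = 1*-2 = -2
y[1] = 1*-2 + 1*3 = 1
y[2] = 2*-2 + 1*3 = -1
y[3] = -2*-2 + 2*3 = 10
y[4] = -2*3 = -6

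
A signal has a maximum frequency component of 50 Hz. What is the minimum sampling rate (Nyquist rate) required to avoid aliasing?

By the Nyquist-Shannon sampling theorem,
the minimum sampling rate (Nyquist rate) must be at least 2 * f_max.
Nyquist rate = 2 * 50 Hz = 100 Hz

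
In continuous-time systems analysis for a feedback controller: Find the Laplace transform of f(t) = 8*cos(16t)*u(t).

Standard pair: cos(wt)*u(t) <-> s/(s^2+w^2)
With w = 16: L{8*cos(16t)*u(t)} = 8s/(s^2+256)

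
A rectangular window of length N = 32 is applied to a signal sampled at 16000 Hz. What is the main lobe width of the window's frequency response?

For a rectangular window of length N,
the main lobe width in frequency is 2*f_s/N.
= 2*16000/32 = 1000 Hz
This determines the minimum frequency separation for resolving two sinusoids.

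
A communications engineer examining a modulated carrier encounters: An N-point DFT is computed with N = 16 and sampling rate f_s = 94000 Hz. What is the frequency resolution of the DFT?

DFT frequency resolution = f_s / N
= 94000 / 16 = 5875 Hz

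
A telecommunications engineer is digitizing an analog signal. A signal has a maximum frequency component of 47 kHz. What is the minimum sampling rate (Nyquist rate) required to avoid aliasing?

By the Nyquist-Shannon sampling theorem,
the minimum sampling rate (Nyquist rate) must be at least 2 * f_max.
Nyquist rate = 2 * 47 kHz = 94 kHz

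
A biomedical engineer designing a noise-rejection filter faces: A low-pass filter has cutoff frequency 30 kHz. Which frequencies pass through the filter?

A low-pass filter passes all frequencies below the cutoff frequency 30 kHz and attenuates higher frequencies.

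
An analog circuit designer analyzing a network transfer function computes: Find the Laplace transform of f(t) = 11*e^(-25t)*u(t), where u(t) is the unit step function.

Standard Laplace transform pair:
e^(-at)*u(t) <-> 1/(s+a)
With a = 25: L{11*e^(-25t)*u(t)} = 11/(s+25), ROC: Re(s) > -25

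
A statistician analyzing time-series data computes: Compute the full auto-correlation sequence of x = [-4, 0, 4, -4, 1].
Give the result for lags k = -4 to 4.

r_xx[k] = sum_m x[m]*x[m+k], indexed from 0, for k = -4 to 4:
  r_xx[-4] = x[4]*x[0] = -4
  r_xx[-3] = x[3]*x[0] + x[4]*x[1] = 16
  r_xx[-2] = x[2]*x[0] + x[3]*x[1] + x[4]*x[2] = -12
  r_xx[-1] = x[1]*x[0] + x[2]*x[1] + x[3]*x[2] + x[4]*x[3] = -20
  r_xx[0] = x[0]*x[0] + x[1]*x[1] + x[2]*x[2] + x[3]*x[3] + x[4]*x[4] = 49
  r_xx[1] = x[0]*x[1] + x[1]*x[2] + x[2]*x[3] + x[3]*x[4] = -20
  r_xx[2] = x[0]*x[2] + x[1]*x[3] + x[2]*x[4] = -12
  r_xx[3] = x[0]*x[3] + x[1]*x[4] = 16
  r_xx[4] = x[0]*x[4] = -4
r_xx = [-4, 16, -12, -20, 49, -20, -12, 16, -4]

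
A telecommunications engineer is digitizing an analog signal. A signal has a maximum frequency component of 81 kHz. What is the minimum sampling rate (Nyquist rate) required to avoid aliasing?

By the Nyquist-Shannon sampling theorem,
the minimum sampling rate (Nyquist rate) must be at least 2 * f_max.
Nyquist rate = 2 * 81 kHz = 162 kHz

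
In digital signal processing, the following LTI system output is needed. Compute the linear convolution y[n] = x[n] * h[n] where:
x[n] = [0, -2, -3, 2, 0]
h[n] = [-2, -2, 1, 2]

y[n] = sum_k x[k]*h[n-k]. Output length = len(x) + len(h) - 1 = 5 + 4 - 1 = 8.
y[0] = 0*-2 = 0
y[1] = -2*-2 + 0*-2 = 4
y[2] = -3*-2 + -2*-2 + 0*1 = 10
y[3] = 2*-2 + -3*-2 + -2*1 + 0*2 = 0
y[4] = 0*-2 + 2*-2 + -3*1 + -2*2 = -11
y[5] = 0*-2 + 2*1 + -3*2 = -4
y[6] = 0*1 + 2*2 = 4
y[7] = 0*2 = 0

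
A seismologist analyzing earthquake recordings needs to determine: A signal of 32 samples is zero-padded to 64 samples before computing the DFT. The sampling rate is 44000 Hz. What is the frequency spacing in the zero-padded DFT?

Original DFT: N = 32, resolution = f_s/N = 44000/32 = 1375 Hz
Zero-padded DFT: N = 64, resolution = f_s/N = 44000/64 = 1375/2 Hz
Zero-padding interpolates the spectrum (finer frequency grid)
but does NOT improve the true spectral resolution (ability to resolve close frequencies).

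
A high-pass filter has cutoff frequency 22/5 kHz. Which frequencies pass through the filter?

A high-pass filter passes all frequencies above the cutoff frequency 22/5 kHz and attenuates lower frequencies.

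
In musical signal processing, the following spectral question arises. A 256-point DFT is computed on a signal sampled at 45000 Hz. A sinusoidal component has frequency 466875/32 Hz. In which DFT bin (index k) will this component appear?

DFT frequency resolution = f_s/N = 45000/256 = 5625/32 Hz
Bin index k = f_signal / resolution = 466875/32 / 5625/32 = 83
The signal frequency 466875/32 Hz falls in DFT bin k = 83.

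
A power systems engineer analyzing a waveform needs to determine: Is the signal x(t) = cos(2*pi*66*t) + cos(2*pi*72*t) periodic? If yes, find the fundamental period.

f1 = 66 Hz, f2 = 72 Hz
Period T1 = 1/66, T2 = 1/72
Ratio T1/T2 = 72/66, which is rational.
The signal is periodic with fundamental period T = 1/GCD(66,72) = 1/6 s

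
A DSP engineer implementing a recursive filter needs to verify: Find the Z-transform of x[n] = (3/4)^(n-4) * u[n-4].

Time-shifting property: if X(z) = Z{x[n]}, then Z{x[n-d]} = z^(-d) * X(z)
X(z) = z/(z - 3/4) for x[n] = (3/4)^n * u[n]
Z{x[n-4]} = z^(-4) * z/(z - 3/4) = z^(-3)/(z - 3/4)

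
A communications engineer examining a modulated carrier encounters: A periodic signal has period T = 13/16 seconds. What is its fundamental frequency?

The fundamental frequency is the reciprocal of the period.
f = 1/T = 1/(13/16) = 16/13 Hz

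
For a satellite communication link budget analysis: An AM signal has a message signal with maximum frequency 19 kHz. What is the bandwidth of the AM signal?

In AM (double-sideband), the bandwidth is twice the message frequency.
BW = 2 * f_m = 2 * 19 kHz = 38 kHz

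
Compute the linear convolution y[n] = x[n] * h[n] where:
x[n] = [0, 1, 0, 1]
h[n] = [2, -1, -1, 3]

y[n] = sum_k x[k]*h[n-k]. Output length = len(x) + len(h) - 1 = 4 + 4 - 1 = 7.
y[0] = 0*2 = 0
y[1] = 1*2 + 0*-1 = 2
y[2] = 0*2 + 1*-1 + 0*-1 = -1
y[3] = 1*2 + 0*-1 + 1*-1 + 0*3 = 1
y[4] = 1*-1 + 0*-1 + 1*3 = 2
y[5] = 1*-1 + 0*3 = -1
y[6] = 1*3 = 3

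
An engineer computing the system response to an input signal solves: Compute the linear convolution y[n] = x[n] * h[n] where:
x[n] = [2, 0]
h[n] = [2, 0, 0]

y[n] = sum_k x[k]*h[n-k]. Output length = len(x) + len(h) - 1 = 2 + 3 - 1 = 4.
y[0] = 2*2 = 4
y[1] = 0*2 + 2*0 = 0
y[2] = 0*0 + 2*0 = 0
y[3] = 0*0 = 0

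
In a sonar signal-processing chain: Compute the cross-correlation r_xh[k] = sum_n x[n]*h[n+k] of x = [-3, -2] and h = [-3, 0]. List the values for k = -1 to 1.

Both sequences indexed from 0 and zero outside their support.
Lags with overlap: k = -1 to 1.
  r_xh[-1] = x[1]*h[0] = 6
  r_xh[0] = x[0]*h[0] + x[1]*h[1] = 9
  r_xh[1] = x[0]*h[1] = 0
r_xh = [6, 9, 0] (for k = -1, ..., 1)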